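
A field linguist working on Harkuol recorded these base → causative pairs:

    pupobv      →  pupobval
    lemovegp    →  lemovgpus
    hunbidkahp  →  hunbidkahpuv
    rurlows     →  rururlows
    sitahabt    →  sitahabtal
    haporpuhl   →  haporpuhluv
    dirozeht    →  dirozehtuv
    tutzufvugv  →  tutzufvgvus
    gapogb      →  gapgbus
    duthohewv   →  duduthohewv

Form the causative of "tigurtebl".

tigurteblal

duthohewv and tutzufvugv both end in -v yet inflect differently (duduthohewv, tutzufvgvus), so the final letter is not what conditions the rule; the second-to-last letter is.
"tigurtebl" has second-to-last letter 'b'. The stems whose second-to-last letter is 'b' (sitahabt → sitahabtal, pupobv → pupobval) add -al.
So tigurtebl → tigurteblal.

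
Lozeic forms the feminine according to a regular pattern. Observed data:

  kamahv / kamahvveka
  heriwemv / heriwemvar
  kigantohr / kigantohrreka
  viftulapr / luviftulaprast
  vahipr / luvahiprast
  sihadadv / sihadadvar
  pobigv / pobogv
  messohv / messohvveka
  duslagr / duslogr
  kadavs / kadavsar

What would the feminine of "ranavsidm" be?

kigantohr and duslagr both end in -r yet inflect differently (kigantohrreka, duslogr), so the final letter is not what conditions the rule; the second-to-last letter is.
"ranavsidm" has second-to-last letter 'd'. The one such stem in the data (sihadadv → sihadadvar) adds -ar, so the same rule applies.
The other patterns: stems whose second-to-last letter is 'h' double the final consonant and add -eka; stems whose second-to-last letter is 'g' change the last vowel to 'o'; stems whose second-to-last letter is 'p' add lu- … -ast around the stem.
So ranavsidm → ranavsidmar.

ranavsidmar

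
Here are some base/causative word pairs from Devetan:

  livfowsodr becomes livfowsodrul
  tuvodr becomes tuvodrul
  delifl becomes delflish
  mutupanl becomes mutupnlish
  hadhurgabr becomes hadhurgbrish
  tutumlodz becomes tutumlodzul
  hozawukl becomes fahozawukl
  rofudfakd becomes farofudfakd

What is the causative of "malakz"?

famalakz

hozawukl and mutupanl both end in -l yet inflect differently (fahozawukl, mutupnlish), so the final letter is not what conditions the rule; the second-to-last letter is.
"malakz" has second-to-last letter 'k'. The stems whose second-to-last letter is 'k' (hozawukl → fahozawukl, rofudfakd → farofudfakd) add the prefix fa-.
So malakz → famalakz.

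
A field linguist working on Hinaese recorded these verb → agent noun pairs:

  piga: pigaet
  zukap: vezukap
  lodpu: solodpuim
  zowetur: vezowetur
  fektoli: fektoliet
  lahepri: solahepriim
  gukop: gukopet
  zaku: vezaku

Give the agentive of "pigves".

pigveset

zaku and lodpu both end in -u yet inflect differently (vezaku, solodpuim), so the final letter is not what conditions the rule; the first letter is.
"pigves" begins with p-. The one such stem in the data (piga → pigaet) adds -et, so the same rule applies.
So pigves → pigveset.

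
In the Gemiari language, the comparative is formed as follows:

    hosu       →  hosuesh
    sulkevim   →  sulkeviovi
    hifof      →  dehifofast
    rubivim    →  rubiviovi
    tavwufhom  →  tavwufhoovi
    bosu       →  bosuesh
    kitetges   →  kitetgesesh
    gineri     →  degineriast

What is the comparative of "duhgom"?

duhgoovi

sulkevim and gineri both have last vowel 'i' yet inflect differently (sulkeviovi, degineriast), so the last vowel is not what conditions the rule; the final letter is.
"duhgom" ends in -m. The stems ending in -m (sulkevim → sulkeviovi, rubivim → rubiviovi, tavwufhom → tavwufhoovi) drop the final letter and add -ovi.
So duhgom → duhgoovi.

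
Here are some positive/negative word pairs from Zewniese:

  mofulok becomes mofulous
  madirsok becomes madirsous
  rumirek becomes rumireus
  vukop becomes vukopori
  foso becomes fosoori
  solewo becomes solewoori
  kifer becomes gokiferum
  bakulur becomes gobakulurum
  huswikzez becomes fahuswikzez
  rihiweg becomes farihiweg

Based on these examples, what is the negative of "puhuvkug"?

fapuhuvkug

mofulok and vukop both have last vowel 'o' yet inflect differently (mofulous, vukopori), so the last vowel is not what conditions the rule; the final letter is.
"puhuvkug" ends in -g. The one such stem in the data (rihiweg → farihiweg) adds the prefix fa-, so the same rule applies.
So puhuvkug → fapuhuvkug.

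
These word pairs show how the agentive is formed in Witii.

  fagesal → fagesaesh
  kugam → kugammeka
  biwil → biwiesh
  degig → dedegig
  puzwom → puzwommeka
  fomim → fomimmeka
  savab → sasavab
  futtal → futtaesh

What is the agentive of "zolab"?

zozolab

fomim and biwil both have last vowel 'i' yet inflect differently (fomimmeka, biwiesh), so the last vowel is not what conditions the rule; the final letter is.
"zolab" ends in -b. The one such stem in the data (savab → sasavab) repeats the first consonant+vowel as a prefix (as does degig), so the same rule applies.
So zolab → zozolab.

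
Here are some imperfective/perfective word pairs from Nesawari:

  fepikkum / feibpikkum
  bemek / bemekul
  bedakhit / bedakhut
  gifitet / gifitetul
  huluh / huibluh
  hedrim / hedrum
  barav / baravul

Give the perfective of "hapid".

hapud

hedrim and fepikkum both end in -m yet inflect differently (hedrum, feibpikkum), so the final letter is not what conditions the rule; the last vowel is.
"hapid" has last vowel 'i'. The stems whose last vowel is 'i' (hedrim → hedrum, bedakhit → bedakhut) change the last vowel to 'u'.
So hapid → hapud.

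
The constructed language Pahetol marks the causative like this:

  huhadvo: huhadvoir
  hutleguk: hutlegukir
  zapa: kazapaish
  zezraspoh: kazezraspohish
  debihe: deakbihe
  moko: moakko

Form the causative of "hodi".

hodiir

"hodi" begins with h-. The stems beginning with h- (huhadvo → huhadvoir, hutleguk → hutlegukir) add -ir.
So hodi → hodiir.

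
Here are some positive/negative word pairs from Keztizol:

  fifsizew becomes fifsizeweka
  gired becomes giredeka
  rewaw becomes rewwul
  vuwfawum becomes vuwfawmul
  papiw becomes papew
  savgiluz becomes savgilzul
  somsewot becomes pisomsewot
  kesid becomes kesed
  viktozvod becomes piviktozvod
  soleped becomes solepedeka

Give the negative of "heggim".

papiw and rewaw both end in -w yet inflect differently (papew, rewwul), so the final letter is not what conditions the rule; the last vowel is.
"heggim" has last vowel 'i'. The stems whose last vowel is 'i' (papiw → papew, kesid → kesed) change the last vowel to 'e'.
So heggim → heggem.

heggem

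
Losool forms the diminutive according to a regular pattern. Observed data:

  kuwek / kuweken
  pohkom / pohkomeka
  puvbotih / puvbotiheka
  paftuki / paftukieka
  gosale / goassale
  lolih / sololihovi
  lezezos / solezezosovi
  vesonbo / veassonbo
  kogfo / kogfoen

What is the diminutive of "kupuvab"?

puvbotih and lolih both end in -h yet inflect differently (puvbotiheka, sololihovi), so the final letter is not what conditions the rule; the first letter is.
"kupuvab" begins with k-. The stems beginning with k- (kuwek → kuweken, kogfo → kogfoen) add -en.
So kupuvab → kupuvaben.

kupuvaben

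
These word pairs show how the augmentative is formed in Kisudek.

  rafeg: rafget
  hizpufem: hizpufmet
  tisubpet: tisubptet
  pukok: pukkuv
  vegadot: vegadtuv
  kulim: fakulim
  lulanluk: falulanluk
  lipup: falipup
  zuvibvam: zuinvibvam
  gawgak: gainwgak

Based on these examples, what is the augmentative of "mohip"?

tisubpet and vegadot both end in -t yet inflect differently (tisubptet, vegadtuv), so the final letter is not what conditions the rule; the last vowel is.
"mohip" has last vowel 'i'. The one such stem in the data (kulim → fakulim) adds the prefix fa-, so the same rule applies.
So mohip → famohip.

famohip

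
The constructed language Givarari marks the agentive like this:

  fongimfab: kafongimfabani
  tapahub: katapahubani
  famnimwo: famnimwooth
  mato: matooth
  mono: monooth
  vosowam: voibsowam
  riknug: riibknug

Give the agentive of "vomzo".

vomzooth

fongimfab and vosowam both have last vowel 'a' yet inflect differently (kafongimfabani, voibsowam), so the last vowel is not what conditions the rule; the final letter is.
"vomzo" ends in -o. The stems ending in -o (famnimwo → famnimwooth, mato → matooth, mono → monooth) add -oth.
So vomzo → vomzooth.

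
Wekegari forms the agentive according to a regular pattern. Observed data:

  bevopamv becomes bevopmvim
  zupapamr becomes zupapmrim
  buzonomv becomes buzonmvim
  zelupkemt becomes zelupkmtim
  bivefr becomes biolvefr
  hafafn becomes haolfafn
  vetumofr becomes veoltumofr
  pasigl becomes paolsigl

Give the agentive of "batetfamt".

batetfmtim

zupapamr and bivefr both end in -r yet inflect differently (zupapmrim, biolvefr), so the final letter is not what conditions the rule; the second-to-last letter is.
"batetfamt" has second-to-last letter 'm'. The stems whose second-to-last letter is 'm' (bevopamv → bevopmvim, zupapamr → zupapmrim, buzonomv → buzonmvim) delete the last vowel and add -im.
The other pattern: stems whose second-to-last letter is 'f' or 'g' insert -ol- after the first vowel.
So batetfamt → batetfmtim.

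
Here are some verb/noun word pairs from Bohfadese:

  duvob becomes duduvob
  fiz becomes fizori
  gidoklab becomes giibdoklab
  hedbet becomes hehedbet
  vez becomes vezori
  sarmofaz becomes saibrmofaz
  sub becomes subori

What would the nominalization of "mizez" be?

mimizez

sub and duvob both end in -b yet inflect differently (subori, duduvob), so the final letter is not what conditions the rule; the number of vowels is.
"mizez" has 2 vowels. The stems with 2 vowels (duvob → duduvob, hedbet → hehedbet) repeat the first consonant+vowel as a prefix.
So mizez → mimizez.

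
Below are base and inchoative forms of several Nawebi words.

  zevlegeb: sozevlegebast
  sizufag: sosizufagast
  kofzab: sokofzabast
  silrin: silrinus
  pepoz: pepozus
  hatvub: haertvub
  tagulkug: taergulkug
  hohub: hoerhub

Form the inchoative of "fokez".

sofokezast

"fokez" has last vowel 'e'. The one such stem in the data (zevlegeb → sozevlegebast) adds so- … -ast around the stem, so the same rule applies.
The other patterns: stems whose last vowel is 'i' or 'o' add -us; stems whose last vowel is 'u' insert -er- after the first vowel.
So fokez → sofokezast.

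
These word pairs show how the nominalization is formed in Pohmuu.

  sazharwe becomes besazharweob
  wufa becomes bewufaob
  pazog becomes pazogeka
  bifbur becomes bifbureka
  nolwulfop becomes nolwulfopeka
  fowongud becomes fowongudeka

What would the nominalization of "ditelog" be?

wufa and pazog both have 2 vowels yet inflect differently (bewufaob, pazogeka), so the number of vowels is not what conditions the rule; whether the stem ends in a vowel or a consonant is.
"ditelog" ends in a consonant. The stems ending in a consonant (pazog → pazogeka, bifbur → bifbureka, nolwulfop → nolwulfopeka) add -eka.
The other pattern: stems ending in a vowel add be- … -ob around the stem.
So ditelog → ditelogeka.

ditelogeka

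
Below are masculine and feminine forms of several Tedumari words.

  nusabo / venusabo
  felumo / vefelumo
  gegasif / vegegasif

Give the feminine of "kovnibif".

Every pair shown (nusabo → venusabo, felumo → vefelumo, gegasif → vegegasif) follows the same rule: add the prefix ve-.
So kovnibif → vekovnibif.

vekovnibif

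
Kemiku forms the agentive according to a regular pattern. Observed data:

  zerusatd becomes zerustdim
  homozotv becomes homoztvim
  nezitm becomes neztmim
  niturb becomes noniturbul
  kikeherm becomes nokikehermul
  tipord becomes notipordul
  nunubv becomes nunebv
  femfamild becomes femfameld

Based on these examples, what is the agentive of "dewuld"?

deweld

nezitm and kikeherm both end in -m yet inflect differently (neztmim, nokikehermul), so the final letter is not what conditions the rule; the second-to-last letter is.
"dewuld" has second-to-last letter 'l'. The one such stem in the data (femfamild → femfameld) changes the last vowel to 'e' (as does nunubv), so the same rule applies.
The other patterns: stems whose second-to-last letter is 't' delete the last vowel and add -im; stems whose second-to-last letter is 'r' add no- … -ul around the stem.
So dewuld → deweld.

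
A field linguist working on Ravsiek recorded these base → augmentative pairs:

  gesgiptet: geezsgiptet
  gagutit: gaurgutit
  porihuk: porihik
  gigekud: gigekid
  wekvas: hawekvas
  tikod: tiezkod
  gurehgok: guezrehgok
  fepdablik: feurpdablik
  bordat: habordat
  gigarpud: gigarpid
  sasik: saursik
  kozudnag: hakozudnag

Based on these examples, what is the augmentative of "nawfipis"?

sasik and porihuk both end in -k yet inflect differently (saursik, porihik), so the final letter is not what conditions the rule; the last vowel is.
"nawfipis" has last vowel 'i'. The stems whose last vowel is 'i' (sasik → saursik, gagutit → gaurgutit, fepdablik → feurpdablik) insert -ur- after the first vowel.
The other patterns: stems whose last vowel is 'u' change the last vowel to 'i'; stems whose last vowel is 'a' add the prefix ha-; stems whose last vowel is 'e' or 'o' insert -ez- after the first vowel.
So nawfipis → naurwfipis.

naurwfipis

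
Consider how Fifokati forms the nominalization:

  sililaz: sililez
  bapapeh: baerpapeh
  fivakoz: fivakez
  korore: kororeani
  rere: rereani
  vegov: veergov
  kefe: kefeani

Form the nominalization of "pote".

poteani

korore and bapapeh both have last vowel 'e' yet inflect differently (kororeani, baerpapeh), so the last vowel is not what conditions the rule; the final letter is.
"pote" ends in -e. The stems ending in -e (korore → kororeani, rere → rereani, kefe → kefeani) add -ani.
The other patterns: stems ending in -z change the last vowel to 'e'; stems ending in -h or -v insert -er- after the first vowel.
So pote → poteani.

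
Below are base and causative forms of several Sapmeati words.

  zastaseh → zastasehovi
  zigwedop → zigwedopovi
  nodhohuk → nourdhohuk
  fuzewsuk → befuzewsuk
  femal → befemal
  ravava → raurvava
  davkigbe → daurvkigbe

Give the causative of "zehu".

"zehu" begins with z-. The stems beginning with z- (zastaseh → zastasehovi, zigwedop → zigwedopovi) add -ovi.
So zehu → zehuovi.

zehuovi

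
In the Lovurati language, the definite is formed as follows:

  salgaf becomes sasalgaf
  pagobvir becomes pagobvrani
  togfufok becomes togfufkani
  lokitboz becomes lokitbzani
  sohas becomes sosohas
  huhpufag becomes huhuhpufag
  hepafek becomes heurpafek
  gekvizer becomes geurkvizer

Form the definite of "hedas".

togfufok and hepafek both end in -k yet inflect differently (togfufkani, heurpafek), so the final letter is not what conditions the rule; the last vowel is.
"hedas" has last vowel 'a'. The stems whose last vowel is 'a' (huhpufag → huhuhpufag, sohas → sosohas, salgaf → sasalgaf) repeat the first consonant+vowel as a prefix.
So hedas → hehedas.

hehedas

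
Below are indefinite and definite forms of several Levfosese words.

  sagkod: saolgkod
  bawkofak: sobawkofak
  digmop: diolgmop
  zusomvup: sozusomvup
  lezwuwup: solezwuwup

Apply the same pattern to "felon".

feollon

"felon" has last vowel 'o'. The stems whose last vowel is 'o' (digmop → diolgmop, sagkod → saolgkod) insert -ol- after the first vowel.
The other pattern: stems whose last vowel is 'a' or 'u' add the prefix so-.
So felon → feollon.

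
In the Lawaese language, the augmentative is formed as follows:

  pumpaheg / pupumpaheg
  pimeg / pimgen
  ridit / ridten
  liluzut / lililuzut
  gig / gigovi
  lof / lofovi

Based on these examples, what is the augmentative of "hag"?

hagovi

gig and pimeg both end in -g yet inflect differently (gigovi, pimgen), so the final letter is not what conditions the rule; the number of vowels is.
"hag" has 1 vowel. The stems with 1 vowel (gig → gigovi, lof → lofovi) add -ovi.
The other patterns: stems with 2 vowels delete the last vowel and add -en; stems with 3 vowels repeat the first consonant+vowel as a prefix.
So hag → hagovi.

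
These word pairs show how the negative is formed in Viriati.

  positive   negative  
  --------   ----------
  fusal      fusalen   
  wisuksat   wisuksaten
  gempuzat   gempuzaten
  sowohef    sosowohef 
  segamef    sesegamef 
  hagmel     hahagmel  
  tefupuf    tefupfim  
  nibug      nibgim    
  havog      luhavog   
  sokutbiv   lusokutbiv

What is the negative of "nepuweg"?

"nepuweg" has last vowel 'e'. The stems whose last vowel is 'e' (sowohef → sosowohef, segamef → sesegamef, hagmel → hahagmel) repeat the first consonant+vowel as a prefix.
The other patterns: stems whose last vowel is 'a' add -en; stems whose last vowel is 'u' delete the last vowel and add -im; stems whose last vowel is 'i' or 'o' add the prefix lu-.
So nepuweg → nenepuweg.

nenepuweg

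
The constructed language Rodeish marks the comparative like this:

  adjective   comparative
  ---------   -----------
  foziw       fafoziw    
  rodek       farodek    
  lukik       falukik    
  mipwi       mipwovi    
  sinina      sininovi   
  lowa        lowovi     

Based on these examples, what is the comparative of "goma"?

gomovi

foziw and mipwi both have last vowel 'i' yet inflect differently (fafoziw, mipwovi), so the last vowel is not what conditions the rule; whether the stem ends in a vowel or a consonant is.
"goma" ends in a vowel. The stems ending in a vowel (mipwi → mipwovi, sinina → sininovi, lowa → lowovi) drop the final letter and add -ovi.
So goma → gomovi.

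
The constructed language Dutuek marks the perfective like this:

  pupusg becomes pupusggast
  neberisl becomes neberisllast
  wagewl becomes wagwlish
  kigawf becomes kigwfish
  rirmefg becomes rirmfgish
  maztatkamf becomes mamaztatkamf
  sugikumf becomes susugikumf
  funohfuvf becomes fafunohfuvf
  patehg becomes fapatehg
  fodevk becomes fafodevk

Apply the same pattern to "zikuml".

"zikuml" has second-to-last letter 'm'. The stems whose second-to-last letter is 'm' (maztatkamf → mamaztatkamf, sugikumf → susugikumf) repeat the first consonant+vowel as a prefix.
So zikuml → zizikuml.

zizikuml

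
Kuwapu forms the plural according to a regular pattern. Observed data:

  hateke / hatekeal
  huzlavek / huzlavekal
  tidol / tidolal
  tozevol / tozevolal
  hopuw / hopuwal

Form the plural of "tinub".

Every pair shown (hateke → hatekeal, huzlavek → huzlavekal, tidol → tidolal, …) follows the same rule: add -al.
So tinub → tinubal.

tinubal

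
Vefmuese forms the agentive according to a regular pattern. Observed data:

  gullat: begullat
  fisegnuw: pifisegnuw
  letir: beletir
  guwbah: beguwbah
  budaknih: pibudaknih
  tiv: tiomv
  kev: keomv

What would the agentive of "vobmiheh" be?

guwbah and budaknih both end in -h yet inflect differently (beguwbah, pibudaknih), so the final letter is not what conditions the rule; the number of vowels is.
"vobmiheh" has 3 vowels. The stems with 3 vowels (fisegnuw → pifisegnuw, budaknih → pibudaknih) add the prefix pi-.
So vobmiheh → pivobmiheh.

pivobmiheh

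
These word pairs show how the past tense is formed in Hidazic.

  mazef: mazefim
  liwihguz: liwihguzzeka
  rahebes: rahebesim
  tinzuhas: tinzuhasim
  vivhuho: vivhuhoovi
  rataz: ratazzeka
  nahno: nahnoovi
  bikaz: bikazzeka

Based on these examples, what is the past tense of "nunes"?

nunesim

rataz and tinzuhas both have last vowel 'a' yet inflect differently (ratazzeka, tinzuhasim), so the last vowel is not what conditions the rule; the final letter is.
"nunes" ends in -s. The stems ending in -s (tinzuhas → tinzuhasim, rahebes → rahebesim) add -im.
So nunes → nunesim.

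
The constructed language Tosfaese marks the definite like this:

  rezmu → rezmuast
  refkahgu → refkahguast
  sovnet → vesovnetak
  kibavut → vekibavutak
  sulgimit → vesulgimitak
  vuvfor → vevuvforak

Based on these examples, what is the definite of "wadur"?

vewadurak

rezmu and kibavut both have last vowel 'u' yet inflect differently (rezmuast, vekibavutak), so the last vowel is not what conditions the rule; whether the stem ends in a vowel or a consonant is.
"wadur" ends in a consonant. The stems ending in a consonant (sovnet → vesovnetak, kibavut → vekibavutak, sulgimit → vesulgimitak) add ve- … -ak around the stem.
The other pattern: stems ending in a vowel add -ast.
So wadur → vewadurak.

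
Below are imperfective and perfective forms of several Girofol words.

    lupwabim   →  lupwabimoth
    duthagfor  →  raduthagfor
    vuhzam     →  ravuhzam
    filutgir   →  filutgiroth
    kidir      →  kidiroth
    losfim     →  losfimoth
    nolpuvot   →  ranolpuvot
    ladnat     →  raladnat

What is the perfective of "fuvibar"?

kidir and duthagfor both end in -r yet inflect differently (kidiroth, raduthagfor), so the final letter is not what conditions the rule; the last vowel is.
"fuvibar" has last vowel 'a'. The stems whose last vowel is 'a' (ladnat → raladnat, vuhzam → ravuhzam) add the prefix ra-.
The other pattern: stems whose last vowel is 'i' add -oth.
So fuvibar → rafuvibar.

rafuvibar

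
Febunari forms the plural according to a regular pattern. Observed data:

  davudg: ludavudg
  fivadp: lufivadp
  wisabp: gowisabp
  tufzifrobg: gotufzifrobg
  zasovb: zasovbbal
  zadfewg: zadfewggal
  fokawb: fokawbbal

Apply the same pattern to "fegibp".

fivadp and wisabp both end in -p yet inflect differently (lufivadp, gowisabp), so the final letter is not what conditions the rule; the second-to-last letter is.
"fegibp" has second-to-last letter 'b'. The stems whose second-to-last letter is 'b' (wisabp → gowisabp, tufzifrobg → gotufzifrobg) add the prefix go-.
The other patterns: stems whose second-to-last letter is 'd' add the prefix lu-; stems whose second-to-last letter is 'v' or 'w' double the final consonant and add -al.
So fegibp → gofegibp.

gofegibp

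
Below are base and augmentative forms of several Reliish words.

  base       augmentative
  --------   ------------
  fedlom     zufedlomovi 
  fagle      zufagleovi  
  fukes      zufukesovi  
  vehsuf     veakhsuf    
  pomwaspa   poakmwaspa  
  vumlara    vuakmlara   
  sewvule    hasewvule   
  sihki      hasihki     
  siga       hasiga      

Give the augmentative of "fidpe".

fagle and sewvule both end in -e yet inflect differently (zufagleovi, hasewvule), so the final letter is not what conditions the rule; the first letter is.
"fidpe" begins with f-. The stems beginning with f- (fedlom → zufedlomovi, fagle → zufagleovi, fukes → zufukesovi) add zu- … -ovi around the stem.
The other patterns: stems beginning with p- or v- insert -ak- after the first vowel; stems beginning with s- add the prefix ha-.
So fidpe → zufidpeovi.

zufidpeovi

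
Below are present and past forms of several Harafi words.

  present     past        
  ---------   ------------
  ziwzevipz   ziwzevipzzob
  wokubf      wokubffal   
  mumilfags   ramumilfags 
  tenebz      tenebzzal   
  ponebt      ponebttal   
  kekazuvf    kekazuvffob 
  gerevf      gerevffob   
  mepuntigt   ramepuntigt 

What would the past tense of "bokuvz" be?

bokuvzzob

ponebt and mepuntigt both end in -t yet inflect differently (ponebttal, ramepuntigt), so the final letter is not what conditions the rule; the second-to-last letter is.
"bokuvz" has second-to-last letter 'v'. The stems whose second-to-last letter is 'v' (kekazuvf → kekazuvffob, gerevf → gerevffob) double the final consonant and add -ob.
The other patterns: stems whose second-to-last letter is 'b' double the final consonant and add -al; stems whose second-to-last letter is 'g' add the prefix ra-.
So bokuvz → bokuvzzob.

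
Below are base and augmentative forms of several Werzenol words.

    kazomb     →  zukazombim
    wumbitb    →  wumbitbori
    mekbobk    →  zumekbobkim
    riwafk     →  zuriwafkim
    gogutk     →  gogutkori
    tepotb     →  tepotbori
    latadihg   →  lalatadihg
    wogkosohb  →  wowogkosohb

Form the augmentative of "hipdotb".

"hipdotb" has second-to-last letter 't'. The stems whose second-to-last letter is 't' (tepotb → tepotbori, wumbitb → wumbitbori, gogutk → gogutkori) add -ori.
So hipdotb → hipdotbori.

hipdotbori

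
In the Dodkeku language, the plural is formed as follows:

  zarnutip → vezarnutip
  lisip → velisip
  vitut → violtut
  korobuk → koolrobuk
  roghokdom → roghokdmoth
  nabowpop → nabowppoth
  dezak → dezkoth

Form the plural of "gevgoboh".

zarnutip and nabowpop both end in -p yet inflect differently (vezarnutip, nabowppoth), so the final letter is not what conditions the rule; the last vowel is.
"gevgoboh" has last vowel 'o'. The stems whose last vowel is 'o' (roghokdom → roghokdmoth, nabowpop → nabowppoth) delete the last vowel and add -oth.
The other patterns: stems whose last vowel is 'i' add the prefix ve-; stems whose last vowel is 'u' insert -ol- after the first vowel.
So gevgoboh → gevgobhoth.

gevgobhoth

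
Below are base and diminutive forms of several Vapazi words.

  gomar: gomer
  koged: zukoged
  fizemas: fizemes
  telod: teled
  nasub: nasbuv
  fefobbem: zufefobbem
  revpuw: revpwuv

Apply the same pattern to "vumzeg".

"vumzeg" has last vowel 'e'. The stems whose last vowel is 'e' (koged → zukoged, fefobbem → zufefobbem) add the prefix zu-.
So vumzeg → zuvumzeg.

zuvumzeg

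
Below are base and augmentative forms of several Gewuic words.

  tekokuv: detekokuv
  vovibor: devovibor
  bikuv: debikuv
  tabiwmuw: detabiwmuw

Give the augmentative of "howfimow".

dehowfimow

Every pair shown (tekokuv → detekokuv, vovibor → devovibor, bikuv → debikuv, …) follows the same rule: add the prefix de-.
So howfimow → dehowfimow.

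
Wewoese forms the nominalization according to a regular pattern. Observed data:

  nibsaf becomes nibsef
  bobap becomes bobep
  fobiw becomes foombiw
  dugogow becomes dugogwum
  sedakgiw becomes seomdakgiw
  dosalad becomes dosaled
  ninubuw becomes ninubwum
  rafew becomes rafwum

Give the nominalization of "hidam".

"hidam" has last vowel 'a'. The stems whose last vowel is 'a' (nibsaf → nibsef, bobap → bobep, dosalad → dosaled) change the last vowel to 'e'.
The other patterns: stems whose last vowel is 'i' insert -om- after the first vowel; stems whose last vowel is 'e', 'o' or 'u' delete the last vowel and add -um.
So hidam → hidem.

hidem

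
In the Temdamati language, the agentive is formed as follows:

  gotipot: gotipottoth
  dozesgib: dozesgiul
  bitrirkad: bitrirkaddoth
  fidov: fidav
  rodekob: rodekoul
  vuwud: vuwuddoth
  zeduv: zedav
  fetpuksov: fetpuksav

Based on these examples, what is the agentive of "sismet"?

sismettoth

fidov and rodekob both have last vowel 'o' yet inflect differently (fidav, rodekoul), so the last vowel is not what conditions the rule; the final letter is.
"sismet" ends in -t. The one such stem in the data (gotipot → gotipottoth) doubles the final consonant and adds -oth (as do vuwud, bitrirkad), so the same rule applies.
The other patterns: stems ending in -v change the last vowel to 'a'; stems ending in -b drop the final letter and add -ul.
So sismet → sismettoth.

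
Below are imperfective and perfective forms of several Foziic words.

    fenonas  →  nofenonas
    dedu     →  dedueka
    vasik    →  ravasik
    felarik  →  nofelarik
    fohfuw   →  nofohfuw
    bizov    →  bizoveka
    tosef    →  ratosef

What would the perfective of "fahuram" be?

nofahuram

felarik and vasik both end in -k yet inflect differently (nofelarik, ravasik), so the final letter is not what conditions the rule; the first letter is.
"fahuram" begins with f-. The stems beginning with f- (felarik → nofelarik, fenonas → nofenonas, fohfuw → nofohfuw) add the prefix no-.
So fahuram → nofahuram.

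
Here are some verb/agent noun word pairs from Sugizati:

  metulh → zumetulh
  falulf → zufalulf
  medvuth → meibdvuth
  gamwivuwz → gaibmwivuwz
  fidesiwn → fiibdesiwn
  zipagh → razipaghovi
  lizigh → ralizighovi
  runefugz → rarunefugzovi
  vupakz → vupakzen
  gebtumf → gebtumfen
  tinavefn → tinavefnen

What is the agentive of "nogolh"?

zunogolh

"nogolh" has second-to-last letter 'l'. The stems whose second-to-last letter is 'l' (metulh → zumetulh, falulf → zufalulf) add the prefix zu-.
The other patterns: stems whose second-to-last letter is 't' or 'w' insert -ib- after the first vowel; stems whose second-to-last letter is 'g' add ra- … -ovi around the stem; stems whose second-to-last letter is 'f', 'k' or 'm' add -en.
So nogolh → zunogolh.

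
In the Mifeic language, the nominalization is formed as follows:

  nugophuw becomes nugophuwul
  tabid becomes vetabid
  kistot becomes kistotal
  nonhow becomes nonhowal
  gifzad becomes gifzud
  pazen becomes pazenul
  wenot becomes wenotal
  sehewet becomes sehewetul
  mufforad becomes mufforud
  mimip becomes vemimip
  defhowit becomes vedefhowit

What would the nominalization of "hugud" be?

hugudul

mufforad and tabid both end in -d yet inflect differently (mufforud, vetabid), so the final letter is not what conditions the rule; the last vowel is.
"hugud" has last vowel 'u'. The one such stem in the data (nugophuw → nugophuwul) adds -ul, so the same rule applies.
The other patterns: stems whose last vowel is 'a' change the last vowel to 'u'; stems whose last vowel is 'i' add the prefix ve-; stems whose last vowel is 'o' add -al.
So hugud → hugudul.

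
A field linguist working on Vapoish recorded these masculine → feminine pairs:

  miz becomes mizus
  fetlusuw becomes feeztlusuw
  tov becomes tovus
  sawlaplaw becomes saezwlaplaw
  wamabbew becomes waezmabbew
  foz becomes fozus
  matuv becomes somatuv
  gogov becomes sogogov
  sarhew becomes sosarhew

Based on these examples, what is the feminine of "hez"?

tov and matuv both end in -v yet inflect differently (tovus, somatuv), so the final letter is not what conditions the rule; the number of vowels is.
"hez" has 1 vowel. The stems with 1 vowel (miz → mizus, foz → fozus, tov → tovus) add -us.
The other patterns: stems with 2 vowels add the prefix so-; stems with 3 vowels insert -ez- after the first vowel.
So hez → hezus.

hezus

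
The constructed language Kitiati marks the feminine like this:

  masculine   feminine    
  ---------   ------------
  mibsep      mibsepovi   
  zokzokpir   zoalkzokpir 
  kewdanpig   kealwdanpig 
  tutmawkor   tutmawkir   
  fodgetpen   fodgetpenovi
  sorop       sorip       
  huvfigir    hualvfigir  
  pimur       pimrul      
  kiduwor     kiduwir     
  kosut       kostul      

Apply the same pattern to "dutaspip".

dualtaspip

"dutaspip" has last vowel 'i'. The stems whose last vowel is 'i' (zokzokpir → zoalkzokpir, huvfigir → hualvfigir, kewdanpig → kealwdanpig) insert -al- after the first vowel.
The other patterns: stems whose last vowel is 'u' delete the last vowel and add -ul; stems whose last vowel is 'o' change the last vowel to 'i'; stems whose last vowel is 'e' add -ovi.
So dutaspip → dualtaspip.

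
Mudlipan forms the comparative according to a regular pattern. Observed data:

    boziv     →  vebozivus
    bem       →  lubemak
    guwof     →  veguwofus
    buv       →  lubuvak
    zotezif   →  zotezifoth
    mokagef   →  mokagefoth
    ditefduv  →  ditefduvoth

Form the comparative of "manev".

vemanevus

buv and boziv both end in -v yet inflect differently (lubuvak, vebozivus), so the final letter is not what conditions the rule; the number of vowels is.
"manev" has 2 vowels. The stems with 2 vowels (guwof → veguwofus, boziv → vebozivus) add ve- … -us around the stem.
So manev → vemanevus.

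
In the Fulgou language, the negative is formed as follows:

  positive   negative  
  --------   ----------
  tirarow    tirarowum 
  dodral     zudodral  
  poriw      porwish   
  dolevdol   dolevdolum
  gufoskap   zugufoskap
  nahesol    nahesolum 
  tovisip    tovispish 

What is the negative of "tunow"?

dodral and nahesol both end in -l yet inflect differently (zudodral, nahesolum), so the final letter is not what conditions the rule; the last vowel is.
"tunow" has last vowel 'o'. The stems whose last vowel is 'o' (tirarow → tirarowum, nahesol → nahesolum, dolevdol → dolevdolum) add -um.
So tunow → tunowum.

tunowum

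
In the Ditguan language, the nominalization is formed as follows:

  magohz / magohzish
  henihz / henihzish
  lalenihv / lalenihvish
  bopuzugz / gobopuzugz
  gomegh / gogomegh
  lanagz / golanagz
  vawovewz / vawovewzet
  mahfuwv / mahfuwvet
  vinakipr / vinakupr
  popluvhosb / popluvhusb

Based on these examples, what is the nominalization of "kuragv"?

gokuragv

"kuragv" has second-to-last letter 'g'. The stems whose second-to-last letter is 'g' (bopuzugz → gobopuzugz, gomegh → gogomegh, lanagz → golanagz) add the prefix go-.
The other patterns: stems whose second-to-last letter is 'h' add -ish; stems whose second-to-last letter is 'w' add -et; stems whose second-to-last letter is 'p' or 's' change the last vowel to 'u'.
So kuragv → gokuragv.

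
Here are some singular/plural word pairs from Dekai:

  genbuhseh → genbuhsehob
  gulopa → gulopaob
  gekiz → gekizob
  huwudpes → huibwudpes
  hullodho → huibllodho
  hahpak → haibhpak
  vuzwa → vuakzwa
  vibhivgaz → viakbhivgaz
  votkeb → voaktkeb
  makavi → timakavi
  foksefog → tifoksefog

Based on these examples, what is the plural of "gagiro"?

gulopa and vuzwa both end in -a yet inflect differently (gulopaob, vuakzwa), so the final letter is not what conditions the rule; the first letter is.
"gagiro" begins with g-. The stems beginning with g- (genbuhseh → genbuhsehob, gulopa → gulopaob, gekiz → gekizob) add -ob.
So gagiro → gagiroob.

gagiroob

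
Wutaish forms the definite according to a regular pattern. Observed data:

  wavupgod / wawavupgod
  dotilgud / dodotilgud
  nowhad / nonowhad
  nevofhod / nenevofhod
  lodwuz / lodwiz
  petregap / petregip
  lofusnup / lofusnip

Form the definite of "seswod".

seseswod

dotilgud and lodwuz both have last vowel 'u' yet inflect differently (dodotilgud, lodwiz), so the last vowel is not what conditions the rule; the final letter is.
"seswod" ends in -d. The stems ending in -d (wavupgod → wawavupgod, dotilgud → dodotilgud, nowhad → nonowhad) repeat the first consonant+vowel as a prefix.
So seswod → seseswod.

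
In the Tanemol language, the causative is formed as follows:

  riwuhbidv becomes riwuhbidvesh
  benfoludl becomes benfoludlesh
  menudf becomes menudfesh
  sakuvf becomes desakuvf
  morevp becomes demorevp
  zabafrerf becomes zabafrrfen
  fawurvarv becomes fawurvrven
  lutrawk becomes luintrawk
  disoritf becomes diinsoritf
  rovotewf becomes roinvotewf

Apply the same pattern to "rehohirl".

"rehohirl" has second-to-last letter 'r'. The stems whose second-to-last letter is 'r' (zabafrerf → zabafrrfen, fawurvarv → fawurvrven) delete the last vowel and add -en.
The other patterns: stems whose second-to-last letter is 'd' add -esh; stems whose second-to-last letter is 'v' add the prefix de-; stems whose second-to-last letter is 't' or 'w' insert -in- after the first vowel.
So rehohirl → rehohrlen.

rehohrlen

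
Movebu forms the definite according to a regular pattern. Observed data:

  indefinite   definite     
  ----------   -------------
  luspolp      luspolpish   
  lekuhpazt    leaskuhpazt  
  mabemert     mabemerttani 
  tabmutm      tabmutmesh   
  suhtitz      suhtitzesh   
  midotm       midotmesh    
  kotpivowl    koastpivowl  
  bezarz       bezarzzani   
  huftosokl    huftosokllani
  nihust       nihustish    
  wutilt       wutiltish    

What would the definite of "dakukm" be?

dakukmmani

huftosokl and kotpivowl both end in -l yet inflect differently (huftosokllani, koastpivowl), so the final letter is not what conditions the rule; the second-to-last letter is.
"dakukm" has second-to-last letter 'k'. The one such stem in the data (huftosokl → huftosokllani) doubles the final consonant and adds -ani (as do mabemert, bezarz), so the same rule applies.
The other patterns: stems whose second-to-last letter is 'w' or 'z' insert -as- after the first vowel; stems whose second-to-last letter is 't' add -esh; stems whose second-to-last letter is 'l' or 's' add -ish.
So dakukm → dakukmmani.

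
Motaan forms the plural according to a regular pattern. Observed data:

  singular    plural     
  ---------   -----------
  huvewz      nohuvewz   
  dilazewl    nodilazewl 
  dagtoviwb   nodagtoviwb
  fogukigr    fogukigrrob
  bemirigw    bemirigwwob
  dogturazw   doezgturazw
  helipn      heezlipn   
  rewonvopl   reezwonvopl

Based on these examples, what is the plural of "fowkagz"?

"fowkagz" has second-to-last letter 'g'. The stems whose second-to-last letter is 'g' (fogukigr → fogukigrrob, bemirigw → bemirigwwob) double the final consonant and add -ob.
The other patterns: stems whose second-to-last letter is 'w' add the prefix no-; stems whose second-to-last letter is 'p' or 'z' insert -ez- after the first vowel.
So fowkagz → fowkagzzob.

fowkagzzob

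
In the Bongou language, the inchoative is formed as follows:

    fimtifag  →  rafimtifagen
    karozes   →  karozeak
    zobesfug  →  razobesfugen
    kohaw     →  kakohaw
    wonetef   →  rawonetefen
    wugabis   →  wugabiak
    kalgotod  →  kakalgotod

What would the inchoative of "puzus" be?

puzuak

karozes and wonetef both have last vowel 'e' yet inflect differently (karozeak, rawonetefen), so the last vowel is not what conditions the rule; the final letter is.
"puzus" ends in -s. The stems ending in -s (wugabis → wugabiak, karozes → karozeak) drop the final letter and add -ak.
The other patterns: stems ending in -d or -w add the prefix ka-; stems ending in -f or -g add ra- … -en around the stem.
So puzus → puzuak.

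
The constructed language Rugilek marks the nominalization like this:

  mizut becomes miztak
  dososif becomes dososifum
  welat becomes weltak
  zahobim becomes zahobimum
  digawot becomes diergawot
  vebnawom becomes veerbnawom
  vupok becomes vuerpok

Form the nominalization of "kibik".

"kibik" has last vowel 'i'. The stems whose last vowel is 'i' (zahobim → zahobimum, dososif → dososifum) add -um.
So kibik → kibikum.

kibikum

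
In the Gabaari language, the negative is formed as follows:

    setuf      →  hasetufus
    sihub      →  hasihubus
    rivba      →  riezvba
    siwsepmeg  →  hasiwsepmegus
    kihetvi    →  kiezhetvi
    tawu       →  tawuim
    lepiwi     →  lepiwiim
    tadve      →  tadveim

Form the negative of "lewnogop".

kihetvi and lepiwi both end in -i yet inflect differently (kiezhetvi, lepiwiim), so the final letter is not what conditions the rule; the first letter is.
"lewnogop" begins with l-. The one such stem in the data (lepiwi → lepiwiim) adds -im, so the same rule applies.
So lewnogop → lewnogopim.

lewnogopim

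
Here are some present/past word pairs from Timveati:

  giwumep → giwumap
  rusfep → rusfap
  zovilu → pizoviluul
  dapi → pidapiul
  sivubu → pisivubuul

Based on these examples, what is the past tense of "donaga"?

pidonagaul

"donaga" ends in a vowel. The stems ending in a vowel (zovilu → pizoviluul, dapi → pidapiul, sivubu → pisivubuul) add pi- … -ul around the stem.
The other pattern: stems ending in a consonant change the last vowel to 'a'.
So donaga → pidonagaul.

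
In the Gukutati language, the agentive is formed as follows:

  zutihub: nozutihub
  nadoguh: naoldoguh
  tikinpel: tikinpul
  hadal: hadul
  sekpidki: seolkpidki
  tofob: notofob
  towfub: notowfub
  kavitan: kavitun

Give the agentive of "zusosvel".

"zusosvel" ends in -l. The stems ending in -l (tikinpel → tikinpul, hadal → hadul) change the last vowel to 'u'.
So zusosvel → zusosvul.

zusosvul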